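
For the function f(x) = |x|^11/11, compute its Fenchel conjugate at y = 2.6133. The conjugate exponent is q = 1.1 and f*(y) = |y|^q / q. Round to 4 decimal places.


The conjugate exponent q satisfies 1/p + 1/q = 1.
p = 11, so q = 11/(11 - 1) = 1.1
|y|^q = 2.6133^1.1 = 2.8768
f*(2.6133) = 2.8768 / 1.1 = 2.6153


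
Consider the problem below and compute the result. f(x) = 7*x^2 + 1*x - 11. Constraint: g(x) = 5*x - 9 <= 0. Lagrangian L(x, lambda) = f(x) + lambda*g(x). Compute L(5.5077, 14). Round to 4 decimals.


Step 1: Evaluate f(x).
f(5.5077) = 7*5.5077^2 + 1*5.5077 - 11 = 206.851
Step 2: Evaluate g(x).
g(5.5077) = 5*5.5077 - 9 = 18.5385
Step 3: Compute Lagrangian.
L = 206.851 + 14*18.5385 = 466.39


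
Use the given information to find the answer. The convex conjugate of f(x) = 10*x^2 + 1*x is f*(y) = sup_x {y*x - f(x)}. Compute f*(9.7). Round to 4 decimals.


f*(y) = sup_x {y*x - a*x^2 - b*x} = sup_x {(y-b)*x - a*x^2}
FOC: (y - b) - 2a*x = 0 => x* = (y - b)/(2a)
x* = (9.7 - 1)/(2*10) = 0.435
f*(9.7) = (y-b)^2/(4a) = (9.7 - 1)^2/(4*10)
= 75.69/40 = 1.8923


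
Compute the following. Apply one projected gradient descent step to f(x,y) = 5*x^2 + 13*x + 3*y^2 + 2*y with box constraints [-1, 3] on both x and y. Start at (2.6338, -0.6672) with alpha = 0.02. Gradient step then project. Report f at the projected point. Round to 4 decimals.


Step 1: Compute gradient at (2.6338, -0.6672).
grad_x = 2*5*2.6338 + 13 = 39.338
grad_y = 2*3*-0.6672 + 2 = -2.0032
Step 2: Gradient step.
x_raw = 2.6338 - 0.02*39.338 = 1.847
y_raw = -0.6672 - 0.02*-2.0032 = -0.6271
Step 3: Project onto [-1, 3].
x_proj = clip(1.847) = 1.847
y_proj = clip(-0.6271) = -0.6271
Step 4: Evaluate f.
f(1.847, -0.6271) = 40.9949


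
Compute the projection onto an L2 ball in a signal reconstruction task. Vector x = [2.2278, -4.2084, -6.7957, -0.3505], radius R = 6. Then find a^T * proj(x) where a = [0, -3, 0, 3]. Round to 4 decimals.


Step 1: Compute ||x|| (intermediates to 6 decimals).
||x|| = sqrt(2.2278^2 + (-4.2084)^2 + (-6.7957)^2 + (-0.3505)^2) = 8.305306
Step 2: Project.
Since ||x|| > R, scale = R/||x|| = 6/8.305306 = 0.72243, proj(x) = scale * x
proj(x) = [1.60943, -3.040274, -4.909418, -0.253212]
Step 3: Dot product.
a^T * proj(x) = 0*1.60943 - 3*(-3.040274) + 0*(-4.909418) + 3*(-0.253212) = 8.3612


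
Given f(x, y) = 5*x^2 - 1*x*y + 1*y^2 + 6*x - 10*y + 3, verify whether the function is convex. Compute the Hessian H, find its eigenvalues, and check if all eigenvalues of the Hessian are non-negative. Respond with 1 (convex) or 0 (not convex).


The Hessian of f(x,y) = 5*x^2 - 1*x*y + 1*y^2 + 6*x - 10*y + 3 is:
H = [[10, -1], [-1, 2]]
Trace = 10 + 2 = 12
Determinant = 10*2 - (-1)^2 = 19
Discriminant = (12)^2 - 4*19 = 68.0
Eigenvalues: lambda_1 = 1.8769, lambda_2 = 10.1231
The function is convex.

1


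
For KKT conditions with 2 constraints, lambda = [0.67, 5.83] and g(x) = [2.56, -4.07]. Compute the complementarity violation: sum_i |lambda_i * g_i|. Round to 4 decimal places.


KKT complementary slackness check:
lambda_1 * g_1 = 0.67 * 2.56 = 1.7152
lambda_2 * g_2 = 5.83 * -4.07 = -23.7281
Total violation = 1.7152 + 23.7281 = 25.4433


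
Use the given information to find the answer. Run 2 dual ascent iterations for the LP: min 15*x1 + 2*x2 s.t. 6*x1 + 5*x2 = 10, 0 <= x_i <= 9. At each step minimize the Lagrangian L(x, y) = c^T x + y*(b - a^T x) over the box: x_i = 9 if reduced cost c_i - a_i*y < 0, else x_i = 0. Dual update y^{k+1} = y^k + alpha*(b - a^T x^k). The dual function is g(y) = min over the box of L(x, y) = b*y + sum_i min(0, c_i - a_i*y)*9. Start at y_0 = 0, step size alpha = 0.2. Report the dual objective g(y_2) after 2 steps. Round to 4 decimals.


Dual ascent for LP: min 15*x1 + 2*x2, 6*x1 + 5*x2 = 10, 0 <= x_i <= 9
Step 1: y^k = 0.0, reduced costs: (15.0, 2.0)
  x^k = (0.0, 0.0), subgradient = b - a^T x = 10.0
  y^{k+1} = 0.0 + 0.2*10.0 = 2.0
Step 2: y^k = 2.0, reduced costs: (3.0, -8.0)
  x^k = (0.0, 9.0), subgradient = b - a^T x = -35.0
  y^{k+1} = 2.0 + 0.2*-35.0 = -5.0
Dual objective at y_2 = -5.0: reduced costs (45.0, 27.0), box minimizer x = (0.0, 0.0)
g(y_2) = b*y + (c1 - a1*y)*x1 + (c2 - a2*y)*x2 = 10*(-5.0) + 45.0*0.0 + 27.0*0.0 = -50.0 + 0.0 + 0.0 = -50.0


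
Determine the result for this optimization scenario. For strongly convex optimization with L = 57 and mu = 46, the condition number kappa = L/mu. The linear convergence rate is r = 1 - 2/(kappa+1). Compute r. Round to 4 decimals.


Step 1: Compute the condition number.
kappa = L/mu = 57/46 = 1.2391
Step 2: Compute the convergence rate.
r = 1 - 2/(kappa + 1) = 1 - 2*mu/(L + mu) = (L - mu)/(L + mu) = 11/103 = 0.1068


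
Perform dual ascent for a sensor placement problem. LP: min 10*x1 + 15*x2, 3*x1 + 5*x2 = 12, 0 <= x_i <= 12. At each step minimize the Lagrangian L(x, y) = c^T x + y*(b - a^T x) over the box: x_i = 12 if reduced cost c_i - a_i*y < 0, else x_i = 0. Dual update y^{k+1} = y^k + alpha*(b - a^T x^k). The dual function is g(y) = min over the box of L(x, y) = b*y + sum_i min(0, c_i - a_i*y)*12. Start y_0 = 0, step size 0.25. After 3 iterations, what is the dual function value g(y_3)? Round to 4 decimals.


Dual ascent for LP: min 10*x1 + 15*x2, 3*x1 + 5*x2 = 12, 0 <= x_i <= 12
Step 1: y^k = 0.0, reduced costs: (10.0, 15.0)
  x^k = (0.0, 0.0), subgradient = b - a^T x = 12.0
  y^{k+1} = 0.0 + 0.25*12.0 = 3.0
Step 2: y^k = 3.0, reduced costs: (1.0, 0.0)
  x^k = (0.0, 0.0), subgradient = b - a^T x = 12.0
  y^{k+1} = 3.0 + 0.25*12.0 = 6.0
Step 3: y^k = 6.0, reduced costs: (-8.0, -15.0)
  x^k = (12.0, 12.0), subgradient = b - a^T x = -84.0
  y^{k+1} = 6.0 + 0.25*-84.0 = -15.0
Dual objective at y_3 = -15.0: reduced costs (55.0, 90.0), box minimizer x = (0.0, 0.0)
g(y_3) = b*y + (c1 - a1*y)*x1 + (c2 - a2*y)*x2 = 12*(-15.0) + 55.0*0.0 + 90.0*0.0 = -180.0 + 0.0 + 0.0 = -180.0


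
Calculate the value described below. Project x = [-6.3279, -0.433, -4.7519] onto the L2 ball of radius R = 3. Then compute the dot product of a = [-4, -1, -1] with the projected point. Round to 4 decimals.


Step 1: Compute ||x|| (intermediates to 6 decimals).
||x|| = sqrt((-6.3279)^2 + (-0.433)^2 + (-4.7519)^2) = 7.925299
Step 2: Project.
Since ||x|| > R, scale = R/||x|| = 3/7.925299 = 0.378535, proj(x) = scale * x
proj(x) = [-2.395332, -0.163906, -1.79876]
Step 3: Dot product.
a^T * proj(x) = -4*(-2.395332) - 1*(-0.163906) - 1*(-1.79876) = 11.544


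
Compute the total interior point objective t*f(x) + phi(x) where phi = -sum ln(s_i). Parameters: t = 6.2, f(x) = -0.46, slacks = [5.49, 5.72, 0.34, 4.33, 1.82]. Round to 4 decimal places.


Step 1: Compute log-barrier.
ln values: [1.7029, 1.744, -1.0788, 1.4656, 0.5988]
phi = -(1.7029 + 1.744 - 1.0788 + 1.4656 + 0.5988) = -4.4325
Step 2: Compute augmented objective.
t*f(x) = 6.2*-0.46 = -2.852
Total = -2.852 - 4.4325 = -7.2845


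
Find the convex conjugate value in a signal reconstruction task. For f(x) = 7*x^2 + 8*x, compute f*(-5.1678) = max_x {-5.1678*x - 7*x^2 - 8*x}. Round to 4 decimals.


f*(y) = sup_x {y*x - a*x^2 - b*x} = sup_x {(y-b)*x - a*x^2}
FOC: (y - b) - 2a*x = 0 => x* = (y - b)/(2a)
x* = (-5.1678 - 8)/(2*7) = -0.9406
f*(-5.1678) = (y-b)^2/(4a) = (-5.1678 - 8)^2/(4*7)
= 173.391/28 = 6.1925


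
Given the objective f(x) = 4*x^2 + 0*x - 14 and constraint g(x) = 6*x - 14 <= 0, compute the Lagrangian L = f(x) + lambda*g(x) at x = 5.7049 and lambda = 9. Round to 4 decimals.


Step 1: Evaluate f(x).
f(5.7049) = 4*5.7049^2 + 0*5.7049 - 14 = 116.1835
Step 2: Evaluate g(x).
g(5.7049) = 6*5.7049 - 14 = 20.2294
Step 3: Compute Lagrangian.
L = 116.1835 + 9*20.2294 = 298.2481


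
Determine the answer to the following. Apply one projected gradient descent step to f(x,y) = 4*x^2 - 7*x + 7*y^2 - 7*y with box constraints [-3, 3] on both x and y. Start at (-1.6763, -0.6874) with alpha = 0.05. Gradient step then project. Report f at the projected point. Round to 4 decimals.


Step 1: Compute gradient at (-1.6763, -0.6874).
grad_x = 2*4*-1.6763 - 7 = -20.4104
grad_y = 2*7*-0.6874 - 7 = -16.6236
Step 2: Gradient step.
x_raw = -1.6763 - 0.05*-20.4104 = -0.6558
y_raw = -0.6874 - 0.05*-16.6236 = 0.1438
Step 3: Project onto [-3, 3].
x_proj = clip(-0.6558) = -0.6558
y_proj = clip(0.1438) = 0.1438
Step 4: Evaluate f.
f(-0.6558, 0.1438) = 5.4489


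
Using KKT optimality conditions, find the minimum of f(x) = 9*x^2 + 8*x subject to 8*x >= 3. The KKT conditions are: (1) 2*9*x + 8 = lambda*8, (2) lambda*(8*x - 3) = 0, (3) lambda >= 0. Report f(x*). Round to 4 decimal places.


Step 1: Try lambda = 0 (constraint inactive).
x_unc = -8/(2*9) = -0.4444
Check: 8*-0.4444 = -3.5552 < 3 -- violated!
Step 2: Constraint must be active: 8*x = 3
x* = 3/8 = 0.375
lambda = (2*9*0.375 + 8)/8 = 1.8438
Step 3: Compute optimal value.
f(x*) = 9*0.375^2 + 8*0.375 = 4.2656


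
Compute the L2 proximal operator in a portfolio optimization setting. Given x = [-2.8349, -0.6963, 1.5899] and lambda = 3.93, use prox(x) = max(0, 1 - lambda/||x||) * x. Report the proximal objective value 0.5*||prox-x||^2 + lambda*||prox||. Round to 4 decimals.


Step 1: Compute ||x||.
||x|| = 3.324
Step 2: Compute scaling factor.
scale = max(0, 1 - 3.93/3.324) = 0.0
Step 3: prox(x) = [-0.0, -0.0, 0.0]
||prox(x)|| = 0.0
Step 4: Proximal objective.
0.5*||prox-x||^2 = 5.5246
lambda*||prox|| = 0.0
Total = 5.5246


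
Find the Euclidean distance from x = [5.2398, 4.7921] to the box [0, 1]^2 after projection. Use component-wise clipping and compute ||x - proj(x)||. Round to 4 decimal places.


Project each component onto [0, 1].
clip(5.2398) = 1.0, clip(4.7921) = 1.0
Projection = [1.0, 1.0]
Squared diffs: [17.9759, 14.38]
Distance = sqrt(32.3559) = 5.6882


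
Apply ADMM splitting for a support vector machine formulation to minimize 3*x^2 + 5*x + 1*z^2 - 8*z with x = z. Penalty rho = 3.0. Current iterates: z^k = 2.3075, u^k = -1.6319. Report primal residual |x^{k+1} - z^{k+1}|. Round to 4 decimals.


ADMM iteration with rho = 3.0, z^k = 2.3075, u^k = -1.6319
Step 1: x-update.
Minimize 3*x^2 + 5*x + (3.0/2)*(x - 2.3075 - 1.6319)^2
FOC: (2*3 + 3.0)*x = -5 + 3.0*(2.3075 + 1.6319)
x^{k+1} = 0.7576
Step 2: z-update.
Minimize 1*z^2 - 8*z + (3.0/2)*(0.7576 - z - 1.6319)^2
FOC: (2*1 + 3.0)*z = 8 + 3.0*(0.7576 - 1.6319)
z^{k+1} = 1.0754
Step 3: u-update.
u^{k+1} = -1.6319 + 0.7576 - 1.0754 = -1.9497
Step 4: Primal residual = |0.7576 - 1.0754| = 0.3178


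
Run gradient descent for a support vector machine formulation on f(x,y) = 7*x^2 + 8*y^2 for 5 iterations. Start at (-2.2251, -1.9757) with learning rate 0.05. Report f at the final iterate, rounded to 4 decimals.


Gradient descent on f(x,y) = 7*x^2 + 8*y^2.
Starting point: (-2.2251, -1.9757), alpha = 0.05
Step 1: grad_x = 2*7*-2.2251 = -31.1514, grad_y = 2*8*-1.9757 = -31.6112
  x_1 = -2.2251 - 0.05*-31.1514 = -0.6675
  y_1 = -1.9757 - 0.05*-31.6112 = -0.3951
Step 2: grad_x = 2*7*-0.6675 = -9.3454, grad_y = 2*8*-0.3951 = -6.3222
  x_2 = -0.6675 - 0.05*-9.3454 = -0.2003
  y_2 = -0.3951 - 0.05*-6.3222 = -0.079
Step 3: grad_x = 2*7*-0.2003 = -2.8036, grad_y = 2*8*-0.079 = -1.2644
  x_3 = -0.2003 - 0.05*-2.8036 = -0.0601
  y_3 = -0.079 - 0.05*-1.2644 = -0.0158
Step 4: grad_x = 2*7*-0.0601 = -0.8411, grad_y = 2*8*-0.0158 = -0.2529
  x_4 = -0.0601 - 0.05*-0.8411 = -0.018
  y_4 = -0.0158 - 0.05*-0.2529 = -0.0032
Step 5: grad_x = 2*7*-0.018 = -0.2523, grad_y = 2*8*-0.0032 = -0.0506
  x_5 = -0.018 - 0.05*-0.2523 = -0.0054
  y_5 = -0.0032 - 0.05*-0.0506 = -0.0006
f(-0.0054, -0.0006) = 7*(-0.0054)^2 + 8*(-0.0006)^2 = 0.0002


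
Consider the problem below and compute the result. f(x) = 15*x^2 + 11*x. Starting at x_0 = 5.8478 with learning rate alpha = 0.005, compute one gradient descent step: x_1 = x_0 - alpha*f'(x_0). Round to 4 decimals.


We compute the gradient at x_0 and apply the update.
f'(x) = 30*x + 11
f'(5.8478) = 30*5.8478 + 11 = 186.434
x_1 = 5.8478 - 0.005*186.434 = 4.9156


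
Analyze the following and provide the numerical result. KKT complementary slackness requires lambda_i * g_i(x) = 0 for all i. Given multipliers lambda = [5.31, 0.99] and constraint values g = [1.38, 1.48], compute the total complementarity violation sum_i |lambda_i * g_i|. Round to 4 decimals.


KKT complementary slackness check:
lambda_1 * g_1 = 5.31 * 1.38 = 7.3278
lambda_2 * g_2 = 0.99 * 1.48 = 1.4652
Total violation = 7.3278 + 1.4652 = 8.793


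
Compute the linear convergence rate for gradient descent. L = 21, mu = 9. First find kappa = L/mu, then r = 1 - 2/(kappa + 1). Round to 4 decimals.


Step 1: Compute the condition number.
kappa = L/mu = 21/9 = 2.3333
Step 2: Compute the convergence rate.
r = 1 - 2/(kappa + 1) = 1 - 2*mu/(L + mu) = (L - mu)/(L + mu) = 12/30 = 0.4


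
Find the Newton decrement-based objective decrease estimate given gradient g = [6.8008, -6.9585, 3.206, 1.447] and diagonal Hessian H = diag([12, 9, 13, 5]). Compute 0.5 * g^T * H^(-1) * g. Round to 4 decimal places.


Step 1: H is diagonal, so H^(-1) * g = [0.5667, -0.7732, 0.2466, 0.2894].
Step 2: g^T H^(-1) g = sum_i g_i^2 / H_ii
  = (6.8008)^2/12 + (-6.9585)^2/9 + (3.206)^2/13 + (1.447)^2/5
  = 3.8542 + 5.3801 + 0.7906 + 0.4188 = 10.4437
Step 3: Objective decrease = 0.5 * g^T H^(-1) g = 5.2219


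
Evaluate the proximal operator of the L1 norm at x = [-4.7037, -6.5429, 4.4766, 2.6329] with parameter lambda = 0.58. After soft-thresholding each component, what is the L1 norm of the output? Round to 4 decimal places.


Soft-thresholding with lambda = 0.58:
prox(-4.7037) = sign(-4.7037)*max(|-4.7037| - 0.58, 0) = -4.1237
prox(-6.5429) = sign(-6.5429)*max(|-6.5429| - 0.58, 0) = -5.9629
prox(4.4766) = sign(4.4766)*max(|4.4766| - 0.58, 0) = 3.8966
prox(2.6329) = sign(2.6329)*max(|2.6329| - 0.58, 0) = 2.0529
prox(x) = [-4.1237, -5.9629, 3.8966, 2.0529]
||prox(x)||_1 = 4.1237 + 5.9629 + 3.8966 + 2.0529 = 16.0361


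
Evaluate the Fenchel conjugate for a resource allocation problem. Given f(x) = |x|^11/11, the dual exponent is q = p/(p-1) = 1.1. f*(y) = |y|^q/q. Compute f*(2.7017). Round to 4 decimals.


The conjugate exponent q satisfies 1/p + 1/q = 1.
p = 11, so q = 11/(11 - 1) = 1.1
|y|^q = 2.7017^1.1 = 2.984
f*(2.7017) = 2.984 / 1.1 = 2.7127


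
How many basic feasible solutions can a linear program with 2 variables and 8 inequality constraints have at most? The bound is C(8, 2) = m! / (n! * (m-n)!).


Each vertex corresponds to some choice of n active constraints out of m, so the number of vertices is at most C(m, n) = m! / (n!(m-n)!).
m = 8, n = 2
Numerator: 8 * 7
Denominator: 2! = 2
C(8, 2) = 28


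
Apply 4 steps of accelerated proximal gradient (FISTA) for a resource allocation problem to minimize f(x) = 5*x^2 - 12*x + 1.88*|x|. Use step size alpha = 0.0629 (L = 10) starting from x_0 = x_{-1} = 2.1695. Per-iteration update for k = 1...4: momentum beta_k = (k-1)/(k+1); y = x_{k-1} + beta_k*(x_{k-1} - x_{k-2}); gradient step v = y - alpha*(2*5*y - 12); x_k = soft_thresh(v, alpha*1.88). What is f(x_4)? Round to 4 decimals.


FISTA on f(x) = 5*x^2 - 12*x + 1.88*|x|
L = 10, alpha = 0.0629
Iteration 1: beta = 0.0, y = 2.1695 + 0.0*(2.1695 - 2.1695) = 2.1695
  grad(y) = 9.695, v = y - alpha*grad = 1.5597
  prox(v) = soft_thresh(1.5597, 0.1183) = 1.4414
Iteration 2: beta = 0.3333, y = 1.4414 + 0.3333*(1.4414 - 2.1695) = 1.1987
  grad(y) = -0.0126, v = y - alpha*grad = 1.1995
  prox(v) = soft_thresh(1.1995, 0.1183) = 1.0813
Iteration 3: beta = 0.5, y = 1.0813 + 0.5*(1.0813 - 1.4414) = 0.9012
  grad(y) = -2.9879, v = y - alpha*grad = 1.0891
  prox(v) = soft_thresh(1.0891, 0.1183) = 0.9709
Iteration 4: beta = 0.6, y = 0.9709 + 0.6*(0.9709 - 1.0813) = 0.9047
  grad(y) = -2.9534, v = y - alpha*grad = 1.0904
  prox(v) = soft_thresh(1.0904, 0.1183) = 0.9722
f(x_4) = 5*0.9722^2 - 12*0.9722 + 1.88*|0.9722| = -5.1128


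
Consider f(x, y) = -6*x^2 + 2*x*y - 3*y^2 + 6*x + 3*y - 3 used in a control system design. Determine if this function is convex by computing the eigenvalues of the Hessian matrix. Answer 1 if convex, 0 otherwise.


The Hessian of f(x,y) = -6*x^2 + 2*x*y - 3*y^2 + 6*x + 3*y - 3 is:
H = [[-12, 2], [2, -6]]
Trace = -12 - 6 = -18
Determinant = -12*-6 - (2)^2 = 68
Discriminant = (-18)^2 - 4*68 = 52.0
Eigenvalues: lambda_1 = -12.6056, lambda_2 = -5.3944
The function is not convex.

0


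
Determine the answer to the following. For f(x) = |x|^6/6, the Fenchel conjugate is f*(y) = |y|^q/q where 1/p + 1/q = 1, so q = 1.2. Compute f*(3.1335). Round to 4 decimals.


The conjugate exponent q satisfies 1/p + 1/q = 1.
p = 6, so q = 6/(6 - 1) = 1.2
|y|^q = 3.1335^1.2 = 3.9376
f*(3.1335) = 3.9376 / 1.2 = 3.2814


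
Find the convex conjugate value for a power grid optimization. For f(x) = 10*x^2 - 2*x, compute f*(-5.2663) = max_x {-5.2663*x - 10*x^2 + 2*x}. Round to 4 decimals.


f*(y) = sup_x {y*x - a*x^2 - b*x} = sup_x {(y-b)*x - a*x^2}
FOC: (y - b) - 2a*x = 0 => x* = (y - b)/(2a)
x* = (-5.2663 + 2)/(2*10) = -0.1633
f*(-5.2663) = (y-b)^2/(4a) = (-5.2663 + 2)^2/(4*10)
= 10.6687/40 = 0.2667


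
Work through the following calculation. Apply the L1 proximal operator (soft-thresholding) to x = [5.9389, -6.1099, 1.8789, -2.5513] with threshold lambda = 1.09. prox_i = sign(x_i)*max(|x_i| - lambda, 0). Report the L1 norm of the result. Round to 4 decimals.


Soft-thresholding with lambda = 1.09:
prox(5.9389) = sign(5.9389)*max(|5.9389| - 1.09, 0) = 4.8489
prox(-6.1099) = sign(-6.1099)*max(|-6.1099| - 1.09, 0) = -5.0199
prox(1.8789) = sign(1.8789)*max(|1.8789| - 1.09, 0) = 0.7889
prox(-2.5513) = sign(-2.5513)*max(|-2.5513| - 1.09, 0) = -1.4613
prox(x) = [4.8489, -5.0199, 0.7889, -1.4613]
||prox(x)||_1 = 4.8489 + 5.0199 + 0.7889 + 1.4613 = 12.119


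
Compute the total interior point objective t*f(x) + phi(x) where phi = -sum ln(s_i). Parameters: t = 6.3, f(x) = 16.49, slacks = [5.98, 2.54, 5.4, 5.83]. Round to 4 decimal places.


Step 1: Compute log-barrier.
ln values: [1.7884, 0.9322, 1.6864, 1.763]
phi = -(1.7884 + 0.9322 + 1.6864 + 1.763) = -6.17
Step 2: Compute augmented objective.
t*f(x) = 6.3*16.49 = 103.887
Total = 103.887 - 6.17 = 97.717


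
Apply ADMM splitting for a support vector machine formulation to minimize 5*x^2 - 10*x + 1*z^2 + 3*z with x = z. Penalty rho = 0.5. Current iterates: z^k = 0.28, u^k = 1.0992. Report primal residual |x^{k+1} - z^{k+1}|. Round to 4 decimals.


ADMM iteration with rho = 0.5, z^k = 0.28, u^k = 1.0992
Step 1: x-update.
Minimize 5*x^2 - 10*x + (0.5/2)*(x - 0.28 + 1.0992)^2
FOC: (2*5 + 0.5)*x = 10 + 0.5*(0.28 - 1.0992)
x^{k+1} = 0.9134
Step 2: z-update.
Minimize 1*z^2 + 3*z + (0.5/2)*(0.9134 - z + 1.0992)^2
FOC: (2*1 + 0.5)*z = -3 + 0.5*(0.9134 + 1.0992)
z^{k+1} = -0.7975
Step 3: u-update.
u^{k+1} = 1.0992 + 0.9134 + 0.7975 = 2.8101
Step 4: Primal residual = |0.9134 + 0.7975| = 1.7109


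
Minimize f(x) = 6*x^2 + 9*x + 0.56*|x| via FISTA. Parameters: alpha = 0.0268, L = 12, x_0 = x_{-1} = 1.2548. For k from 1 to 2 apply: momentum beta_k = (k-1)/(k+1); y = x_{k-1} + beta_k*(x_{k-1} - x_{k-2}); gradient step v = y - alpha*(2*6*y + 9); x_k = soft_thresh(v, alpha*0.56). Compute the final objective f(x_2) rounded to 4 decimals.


FISTA on f(x) = 6*x^2 + 9*x + 0.56*|x|
L = 12, alpha = 0.0268
Iteration 1: beta = 0.0, y = 1.2548 + 0.0*(1.2548 - 1.2548) = 1.2548
  grad(y) = 24.0576, v = y - alpha*grad = 0.6101
  prox(v) = soft_thresh(0.6101, 0.015) = 0.595
Iteration 2: beta = 0.3333, y = 0.595 + 0.3333*(0.595 - 1.2548) = 0.3751
  grad(y) = 13.5016, v = y - alpha*grad = 0.0133
  prox(v) = soft_thresh(0.0133, 0.015) = 0.0
f(x_2) = 6*0.0^2 + 9*0.0 + 0.56*|0.0| = 0.0


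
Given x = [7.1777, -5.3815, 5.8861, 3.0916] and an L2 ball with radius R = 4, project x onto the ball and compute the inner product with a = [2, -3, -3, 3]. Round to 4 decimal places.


Step 1: Compute ||x|| (intermediates to 6 decimals).
||x|| = sqrt(7.1777^2 + (-5.3815)^2 + 5.8861^2 + 3.0916^2) = 11.166203
Step 2: Project.
Since ||x|| > R, scale = R/||x|| = 4/11.166203 = 0.358224, proj(x) = scale * x
proj(x) = [2.571224, -1.927782, 2.108542, 1.107485]
Step 3: Dot product.
a^T * proj(x) = 2*2.571224 - 3*(-1.927782) - 3*2.108542 + 3*1.107485 = 7.9226


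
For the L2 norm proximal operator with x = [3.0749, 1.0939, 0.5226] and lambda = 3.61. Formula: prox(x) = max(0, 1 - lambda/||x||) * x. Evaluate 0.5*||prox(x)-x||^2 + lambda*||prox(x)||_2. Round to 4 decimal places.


Step 1: Compute ||x||.
||x|| = 3.3053
Step 2: Compute scaling factor.
scale = max(0, 1 - 3.61/3.3053) = 0.0
Step 3: prox(x) = [0.0, 0.0, 0.0]
||prox(x)|| = 0.0
Step 4: Proximal objective.
0.5*||prox-x||^2 = 5.4624
lambda*||prox|| = 0.0
Total = 5.4624


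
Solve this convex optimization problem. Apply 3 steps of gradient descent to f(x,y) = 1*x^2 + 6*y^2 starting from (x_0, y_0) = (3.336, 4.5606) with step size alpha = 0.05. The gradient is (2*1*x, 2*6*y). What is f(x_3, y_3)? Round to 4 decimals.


Gradient descent on f(x,y) = 1*x^2 + 6*y^2.
Starting point: (3.336, 4.5606), alpha = 0.05
Step 1: grad_x = 2*1*3.336 = 6.672, grad_y = 2*6*4.5606 = 54.7272
  x_1 = 3.336 - 0.05*6.672 = 3.0024
  y_1 = 4.5606 - 0.05*54.7272 = 1.8242
Step 2: grad_x = 2*1*3.0024 = 6.0048, grad_y = 2*6*1.8242 = 21.8909
  x_2 = 3.0024 - 0.05*6.0048 = 2.7022
  y_2 = 1.8242 - 0.05*21.8909 = 0.7297
Step 3: grad_x = 2*1*2.7022 = 5.4043, grad_y = 2*6*0.7297 = 8.7564
  x_3 = 2.7022 - 0.05*5.4043 = 2.4319
  y_3 = 0.7297 - 0.05*8.7564 = 0.2919
f(2.4319, 0.2919) = 1*2.4319^2 + 6*0.2919^2 = 6.4255


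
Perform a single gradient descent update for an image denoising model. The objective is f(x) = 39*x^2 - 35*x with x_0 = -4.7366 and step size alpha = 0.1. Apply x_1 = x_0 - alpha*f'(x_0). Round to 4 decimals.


We compute the gradient at x_0 and apply the update.
f'(x) = 78*x - 35
f'(-4.7366) = 78*-4.7366 - 35 = -404.4548
x_1 = -4.7366 - 0.1*-404.4548 = 35.7089


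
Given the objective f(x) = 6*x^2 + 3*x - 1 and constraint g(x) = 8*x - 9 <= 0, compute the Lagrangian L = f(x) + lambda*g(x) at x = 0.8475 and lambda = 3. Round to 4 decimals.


Step 1: Evaluate f(x).
f(0.8475) = 6*0.8475^2 + 3*0.8475 - 1 = 5.852
Step 2: Evaluate g(x).
g(0.8475) = 8*0.8475 - 9 = -2.22
Step 3: Compute Lagrangian.
L = 5.852 + 3*-2.22 = -0.808


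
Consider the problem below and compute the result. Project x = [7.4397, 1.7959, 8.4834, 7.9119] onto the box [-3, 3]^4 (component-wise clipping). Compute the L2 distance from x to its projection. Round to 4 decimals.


Project each component onto [-3, 3].
clip(7.4397) = 3.0, clip(1.7959) = 1.7959, clip(8.4834) = 3.0, clip(7.9119) = 3.0
Projection = [3.0, 1.7959, 3.0, 3.0]
Squared diffs: [19.7109, 0.0, 30.0677, 24.1268]
Distance = sqrt(73.9054) = 8.5968


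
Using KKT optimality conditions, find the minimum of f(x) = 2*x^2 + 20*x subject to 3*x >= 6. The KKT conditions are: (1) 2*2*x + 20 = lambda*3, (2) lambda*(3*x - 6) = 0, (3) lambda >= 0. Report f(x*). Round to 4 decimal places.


Step 1: Try lambda = 0 (constraint inactive).
x_unc = -20/(2*2) = -5.0
Check: 3*-5.0 = -15.0 < 6 -- violated!
Step 2: Constraint must be active: 3*x = 6
x* = 6/3 = 2.0
lambda = (2*2*2.0 + 20)/3 = 9.3333
Step 3: Compute optimal value.
f(x*) = 2*2.0^2 + 20*2.0 = 48.0


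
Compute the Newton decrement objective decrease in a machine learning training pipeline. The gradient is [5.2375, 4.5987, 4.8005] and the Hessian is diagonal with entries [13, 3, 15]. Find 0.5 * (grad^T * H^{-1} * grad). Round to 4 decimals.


Step 1: H is diagonal, so H^(-1) * g = [0.4029, 1.5329, 0.32].
Step 2: g^T H^(-1) g = sum_i g_i^2 / H_ii
  = (5.2375)^2/13 + (4.5987)^2/3 + (4.8005)^2/15
  = 2.1101 + 7.0493 + 1.5363 = 10.6958
Step 3: Objective decrease = 0.5 * g^T H^(-1) g = 5.3479


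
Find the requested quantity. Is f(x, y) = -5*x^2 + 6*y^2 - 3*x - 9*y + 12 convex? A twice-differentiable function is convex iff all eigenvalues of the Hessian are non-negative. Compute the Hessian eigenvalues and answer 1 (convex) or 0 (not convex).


The Hessian of f(x,y) = -5*x^2 + 6*y^2 - 3*x - 9*y + 12 is:
H = [[-10, 0], [0, 12]]
Trace = -10 + 12 = 2
Determinant = -10*12 - (0)^2 = -120
Discriminant = (2)^2 - 4*-120 = 484.0
Eigenvalues: lambda_1 = -10.0, lambda_2 = 12.0
The function is not convex.

0


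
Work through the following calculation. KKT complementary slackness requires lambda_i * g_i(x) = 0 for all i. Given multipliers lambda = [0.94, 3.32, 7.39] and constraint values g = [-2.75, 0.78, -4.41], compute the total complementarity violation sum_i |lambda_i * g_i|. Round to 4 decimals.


KKT complementary slackness check:
lambda_1 * g_1 = 0.94 * -2.75 = -2.585
lambda_2 * g_2 = 3.32 * 0.78 = 2.5896
lambda_3 * g_3 = 7.39 * -4.41 = -32.5899
Total violation = 2.585 + 2.5896 + 32.5899 = 37.7645


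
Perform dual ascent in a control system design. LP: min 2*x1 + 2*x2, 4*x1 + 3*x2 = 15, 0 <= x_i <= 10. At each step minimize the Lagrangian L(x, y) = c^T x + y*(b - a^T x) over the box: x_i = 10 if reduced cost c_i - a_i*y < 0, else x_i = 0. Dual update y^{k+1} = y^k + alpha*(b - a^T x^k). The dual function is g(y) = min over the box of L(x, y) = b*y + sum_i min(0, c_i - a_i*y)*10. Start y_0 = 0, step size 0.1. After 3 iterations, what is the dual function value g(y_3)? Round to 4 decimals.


Dual ascent for LP: min 2*x1 + 2*x2, 4*x1 + 3*x2 = 15, 0 <= x_i <= 10
Step 1: y^k = 0.0, reduced costs: (2.0, 2.0)
  x^k = (0.0, 0.0), subgradient = b - a^T x = 15.0
  y^{k+1} = 0.0 + 0.1*15.0 = 1.5
Step 2: y^k = 1.5, reduced costs: (-4.0, -2.5)
  x^k = (10.0, 10.0), subgradient = b - a^T x = -55.0
  y^{k+1} = 1.5 + 0.1*-55.0 = -4.0
Step 3: y^k = -4.0, reduced costs: (18.0, 14.0)
  x^k = (0.0, 0.0), subgradient = b - a^T x = 15.0
  y^{k+1} = -4.0 + 0.1*15.0 = -2.5
Dual objective at y_3 = -2.5: reduced costs (12.0, 9.5), box minimizer x = (0.0, 0.0)
g(y_3) = b*y + (c1 - a1*y)*x1 + (c2 - a2*y)*x2 = 15*(-2.5) + 12.0*0.0 + 9.5*0.0 = -37.5 + 0.0 + 0.0 = -37.5


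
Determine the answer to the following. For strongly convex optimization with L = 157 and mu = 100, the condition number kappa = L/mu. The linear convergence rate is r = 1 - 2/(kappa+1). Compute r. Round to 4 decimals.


Step 1: Compute the condition number.
kappa = L/mu = 157/100 = 1.57
Step 2: Compute the convergence rate.
r = 1 - 2/(kappa + 1) = 1 - 2*mu/(L + mu) = (L - mu)/(L + mu) = 57/257 = 0.2218


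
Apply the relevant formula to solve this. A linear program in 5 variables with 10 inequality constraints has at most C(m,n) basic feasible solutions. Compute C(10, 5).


Each vertex corresponds to some choice of n active constraints out of m, so the number of vertices is at most C(m, n) = m! / (n!(m-n)!).
m = 10, n = 5
Numerator: 10 * 9 * 8 * 7 * 6
Denominator: 5! = 120
C(10, 5) = 252


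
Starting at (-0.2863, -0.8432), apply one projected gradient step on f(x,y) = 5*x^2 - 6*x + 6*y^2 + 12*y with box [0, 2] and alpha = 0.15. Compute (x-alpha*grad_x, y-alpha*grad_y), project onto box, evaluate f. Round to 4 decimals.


Step 1: Compute gradient at (-0.2863, -0.8432).
grad_x = 2*5*-0.2863 - 6 = -8.863
grad_y = 2*6*-0.8432 + 12 = 1.8816
Step 2: Gradient step.
x_raw = -0.2863 - 0.15*-8.863 = 1.0432
y_raw = -0.8432 - 0.15*1.8816 = -1.1254
Step 3: Project onto [0, 2].
x_proj = clip(1.0432) = 1.0432
y_proj = clip(-1.1254) = 0.0
Step 4: Evaluate f.
f(1.0432, 0.0) = -0.8181


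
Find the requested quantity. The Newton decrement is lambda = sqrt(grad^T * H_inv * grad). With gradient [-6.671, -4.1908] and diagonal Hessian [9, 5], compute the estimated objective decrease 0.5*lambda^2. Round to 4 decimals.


Step 1: H is diagonal, so H^(-1) * g = [-0.7412, -0.8382].
Step 2: g^T H^(-1) g = sum_i g_i^2 / H_ii
  = (-6.671)^2/9 + (-4.1908)^2/5
  = 4.9447 + 3.5126 = 8.4573
Step 3: Objective decrease = 0.5 * g^T H^(-1) g = 4.2286


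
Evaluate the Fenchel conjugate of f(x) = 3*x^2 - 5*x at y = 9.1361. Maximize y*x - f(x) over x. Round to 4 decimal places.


f*(y) = sup_x {y*x - a*x^2 - b*x} = sup_x {(y-b)*x - a*x^2}
FOC: (y - b) - 2a*x = 0 => x* = (y - b)/(2a)
x* = (9.1361 + 5)/(2*3) = 2.356
f*(9.1361) = (y-b)^2/(4a) = (9.1361 + 5)^2/(4*3)
= 199.8293/12 = 16.6524


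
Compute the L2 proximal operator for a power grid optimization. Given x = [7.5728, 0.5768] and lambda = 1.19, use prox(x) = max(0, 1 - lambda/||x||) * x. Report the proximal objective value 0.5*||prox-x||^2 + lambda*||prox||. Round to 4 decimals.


Step 1: Compute ||x||.
||x|| = 7.5947
Step 2: Compute scaling factor.
scale = max(0, 1 - 1.19/7.5947) = 0.8433
Step 3: prox(x) = [6.3862, 0.4864]
||prox(x)|| = 6.4047
Step 4: Proximal objective.
0.5*||prox-x||^2 = 0.7081
lambda*||prox|| = 7.6216
Total = 8.3297


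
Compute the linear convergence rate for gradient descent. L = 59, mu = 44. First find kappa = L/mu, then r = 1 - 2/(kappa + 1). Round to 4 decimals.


Step 1: Compute the condition number.
kappa = L/mu = 59/44 = 1.3409
Step 2: Compute the convergence rate.
r = 1 - 2/(kappa + 1) = 1 - 2*mu/(L + mu) = (L - mu)/(L + mu) = 15/103 = 0.1456


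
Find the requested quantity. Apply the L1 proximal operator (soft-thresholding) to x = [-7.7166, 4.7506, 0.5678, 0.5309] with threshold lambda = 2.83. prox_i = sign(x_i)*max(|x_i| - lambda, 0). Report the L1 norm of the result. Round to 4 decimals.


Soft-thresholding with lambda = 2.83:
prox(-7.7166) = sign(-7.7166)*max(|-7.7166| - 2.83, 0) = -4.8866
prox(4.7506) = sign(4.7506)*max(|4.7506| - 2.83, 0) = 1.9206
prox(0.5678) = sign(0.5678)*max(|0.5678| - 2.83, 0) = 0.0
prox(0.5309) = sign(0.5309)*max(|0.5309| - 2.83, 0) = 0.0
prox(x) = [-4.8866, 1.9206, 0.0, 0.0]
||prox(x)||_1 = 4.8866 + 1.9206 + 0.0 + 0.0 = 6.8072


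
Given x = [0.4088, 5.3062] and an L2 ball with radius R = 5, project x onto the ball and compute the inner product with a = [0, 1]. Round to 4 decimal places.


Step 1: Compute ||x|| (intermediates to 6 decimals).
||x|| = sqrt(0.4088^2 + 5.3062^2) = 5.321924
Step 2: Project.
Since ||x|| > R, scale = R/||x|| = 5/5.321924 = 0.93951, proj(x) = scale * x
proj(x) = [0.384072, 4.985228]
Step 3: Dot product.
a^T * proj(x) = 0*0.384072 + 1*4.985228 = 4.9852


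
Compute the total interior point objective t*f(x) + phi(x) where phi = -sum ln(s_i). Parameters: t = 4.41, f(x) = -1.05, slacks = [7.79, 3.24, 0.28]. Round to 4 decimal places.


Step 1: Compute log-barrier.
ln values: [2.0528, 1.1756, -1.273]
phi = -(2.0528 + 1.1756 - 1.273) = -1.9554
Step 2: Compute augmented objective.
t*f(x) = 4.41*-1.05 = -4.6305
Total = -4.6305 - 1.9554 = -6.5859


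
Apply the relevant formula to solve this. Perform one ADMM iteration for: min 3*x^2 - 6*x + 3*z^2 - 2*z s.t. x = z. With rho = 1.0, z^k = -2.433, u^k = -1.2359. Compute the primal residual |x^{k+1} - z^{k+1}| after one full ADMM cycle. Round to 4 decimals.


ADMM iteration with rho = 1.0, z^k = -2.433, u^k = -1.2359
Step 1: x-update.
Minimize 3*x^2 - 6*x + (1.0/2)*(x + 2.433 - 1.2359)^2
FOC: (2*3 + 1.0)*x = 6 + 1.0*(-2.433 + 1.2359)
x^{k+1} = 0.6861
Step 2: z-update.
Minimize 3*z^2 - 2*z + (1.0/2)*(0.6861 - z - 1.2359)^2
FOC: (2*3 + 1.0)*z = 2 + 1.0*(0.6861 - 1.2359)
z^{k+1} = 0.2072
Step 3: u-update.
u^{k+1} = -1.2359 + 0.6861 - 0.2072 = -0.7569
Step 4: Primal residual = |0.6861 - 0.2072| = 0.479


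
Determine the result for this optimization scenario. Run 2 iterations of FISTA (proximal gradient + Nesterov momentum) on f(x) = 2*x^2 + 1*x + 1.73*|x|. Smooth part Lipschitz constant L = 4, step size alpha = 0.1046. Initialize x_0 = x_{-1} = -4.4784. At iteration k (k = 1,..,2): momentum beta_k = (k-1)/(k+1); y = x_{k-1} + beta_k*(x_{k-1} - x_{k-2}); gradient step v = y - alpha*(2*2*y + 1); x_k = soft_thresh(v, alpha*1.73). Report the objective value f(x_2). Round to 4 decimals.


FISTA on f(x) = 2*x^2 + 1*x + 1.73*|x|
L = 4, alpha = 0.1046
Iteration 1: beta = 0.0, y = -4.4784 + 0.0*(-4.4784 + 4.4784) = -4.4784
  grad(y) = -16.9136, v = y - alpha*grad = -2.7092
  prox(v) = soft_thresh(-2.7092, 0.181) = -2.5283
Iteration 2: beta = 0.3333, y = -2.5283 + 0.3333*(-2.5283 + 4.4784) = -1.8782
  grad(y) = -6.513, v = y - alpha*grad = -1.197
  prox(v) = soft_thresh(-1.197, 0.181) = -1.016
f(x_2) = 2*(-1.016)^2 + 1*(-1.016) + 1.73*|-1.016| = 2.8063


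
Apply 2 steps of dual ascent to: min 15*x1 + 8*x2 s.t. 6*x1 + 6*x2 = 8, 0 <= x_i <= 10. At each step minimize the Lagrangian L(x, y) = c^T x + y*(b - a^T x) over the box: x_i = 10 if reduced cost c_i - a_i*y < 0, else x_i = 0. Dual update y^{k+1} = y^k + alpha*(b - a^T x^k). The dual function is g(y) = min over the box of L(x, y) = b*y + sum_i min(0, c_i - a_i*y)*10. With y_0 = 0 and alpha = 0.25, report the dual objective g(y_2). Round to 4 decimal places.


Dual ascent for LP: min 15*x1 + 8*x2, 6*x1 + 6*x2 = 8, 0 <= x_i <= 10
Step 1: y^k = 0.0, reduced costs: (15.0, 8.0)
  x^k = (0.0, 0.0), subgradient = b - a^T x = 8.0
  y^{k+1} = 0.0 + 0.25*8.0 = 2.0
Step 2: y^k = 2.0, reduced costs: (3.0, -4.0)
  x^k = (0.0, 10.0), subgradient = b - a^T x = -52.0
  y^{k+1} = 2.0 + 0.25*-52.0 = -11.0
Dual objective at y_2 = -11.0: reduced costs (81.0, 74.0), box minimizer x = (0.0, 0.0)
g(y_2) = b*y + (c1 - a1*y)*x1 + (c2 - a2*y)*x2 = 8*(-11.0) + 81.0*0.0 + 74.0*0.0 = -88.0 + 0.0 + 0.0 = -88.0


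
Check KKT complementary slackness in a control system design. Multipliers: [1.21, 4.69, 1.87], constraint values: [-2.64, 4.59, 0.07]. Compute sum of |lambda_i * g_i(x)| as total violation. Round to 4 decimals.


KKT complementary slackness check:
lambda_1 * g_1 = 1.21 * -2.64 = -3.1944
lambda_2 * g_2 = 4.69 * 4.59 = 21.5271
lambda_3 * g_3 = 1.87 * 0.07 = 0.1309
Total violation = 3.1944 + 21.5271 + 0.1309 = 24.8524


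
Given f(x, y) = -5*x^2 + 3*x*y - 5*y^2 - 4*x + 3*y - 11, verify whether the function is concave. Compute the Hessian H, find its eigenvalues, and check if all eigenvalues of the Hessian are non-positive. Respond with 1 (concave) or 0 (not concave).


The Hessian of f(x,y) = -5*x^2 + 3*x*y - 5*y^2 - 4*x + 3*y - 11 is:
H = [[-10, 3], [3, -10]]
Trace = -10 - 10 = -20
Determinant = -10*-10 - (3)^2 = 91
Discriminant = (-20)^2 - 4*91 = 36.0
Eigenvalues: lambda_1 = -13.0, lambda_2 = -7.0
The function is concave.

1


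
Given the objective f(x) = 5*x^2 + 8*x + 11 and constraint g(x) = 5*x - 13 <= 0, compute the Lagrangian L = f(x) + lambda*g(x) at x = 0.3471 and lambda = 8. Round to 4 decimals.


Step 1: Evaluate f(x).
f(0.3471) = 5*0.3471^2 + 8*0.3471 + 11 = 14.3792
Step 2: Evaluate g(x).
g(0.3471) = 5*0.3471 - 13 = -11.2645
Step 3: Compute Lagrangian.
L = 14.3792 + 8*-11.2645 = -75.7368


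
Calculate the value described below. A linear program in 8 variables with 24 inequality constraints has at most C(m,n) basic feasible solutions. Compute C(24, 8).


Each vertex corresponds to some choice of n active constraints out of m, so the number of vertices is at most C(m, n) = m! / (n!(m-n)!).
m = 24, n = 8
Numerator: 24 * 23 * 22 * 21 * 20 * 19 * 18 * 17
Denominator: 8! = 40320
C(24, 8) = 735471


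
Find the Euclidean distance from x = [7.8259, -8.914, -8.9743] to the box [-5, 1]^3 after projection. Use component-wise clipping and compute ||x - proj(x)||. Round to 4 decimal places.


Project each component onto [-5, 1].
clip(7.8259) = 1.0, clip(-8.914) = -5.0, clip(-8.9743) = -5.0
Projection = [1.0, -5.0, -5.0]
Squared diffs: [46.5929, 15.3194, 15.7951]
Distance = sqrt(77.7074) = 8.8152


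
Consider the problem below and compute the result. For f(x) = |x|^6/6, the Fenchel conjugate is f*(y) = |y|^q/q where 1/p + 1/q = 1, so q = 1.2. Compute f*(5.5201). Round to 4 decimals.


The conjugate exponent q satisfies 1/p + 1/q = 1.
p = 6, so q = 6/(6 - 1) = 1.2
|y|^q = 5.5201^1.2 = 7.7685
f*(5.5201) = 7.7685 / 1.2 = 6.4737


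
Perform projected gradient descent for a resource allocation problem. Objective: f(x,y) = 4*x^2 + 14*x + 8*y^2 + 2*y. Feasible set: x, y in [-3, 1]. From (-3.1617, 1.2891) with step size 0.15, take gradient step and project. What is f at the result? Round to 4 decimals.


Step 1: Compute gradient at (-3.1617, 1.2891).
grad_x = 2*4*-3.1617 + 14 = -11.2936
grad_y = 2*8*1.2891 + 2 = 22.6256
Step 2: Gradient step.
x_raw = -3.1617 - 0.15*-11.2936 = -1.4677
y_raw = 1.2891 - 0.15*22.6256 = -2.1047
Step 3: Project onto [-3, 1].
x_proj = clip(-1.4677) = -1.4677
y_proj = clip(-2.1047) = -2.1047
Step 4: Evaluate f.
f(-1.4677, -2.1047) = 19.2988


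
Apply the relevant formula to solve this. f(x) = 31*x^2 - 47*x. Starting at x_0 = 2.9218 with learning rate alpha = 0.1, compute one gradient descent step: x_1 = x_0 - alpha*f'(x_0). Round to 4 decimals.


We compute the gradient at x_0 and apply the update.
f'(x) = 62*x - 47
f'(2.9218) = 62*2.9218 - 47 = 134.1516
x_1 = 2.9218 - 0.1*134.1516 = -10.4934


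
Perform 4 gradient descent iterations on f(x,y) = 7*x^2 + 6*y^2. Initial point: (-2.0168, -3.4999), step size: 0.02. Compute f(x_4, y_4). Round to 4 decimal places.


Gradient descent on f(x,y) = 7*x^2 + 6*y^2.
Starting point: (-2.0168, -3.4999), alpha = 0.02
Step 1: grad_x = 2*7*-2.0168 = -28.2352, grad_y = 2*6*-3.4999 = -41.9988
  x_1 = -2.0168 - 0.02*-28.2352 = -1.4521
  y_1 = -3.4999 - 0.02*-41.9988 = -2.6599
Step 2: grad_x = 2*7*-1.4521 = -20.3293, grad_y = 2*6*-2.6599 = -31.9191
  x_2 = -1.4521 - 0.02*-20.3293 = -1.0455
  y_2 = -2.6599 - 0.02*-31.9191 = -2.0215
Step 3: grad_x = 2*7*-1.0455 = -14.6371, grad_y = 2*6*-2.0215 = -24.2585
  x_3 = -1.0455 - 0.02*-14.6371 = -0.7528
  y_3 = -2.0215 - 0.02*-24.2585 = -1.5364
Step 4: grad_x = 2*7*-0.7528 = -10.5387, grad_y = 2*6*-1.5364 = -18.4365
  x_4 = -0.7528 - 0.02*-10.5387 = -0.542
  y_4 = -1.5364 - 0.02*-18.4365 = -1.1676
f(-0.542, -1.1676) = 7*(-0.542)^2 + 6*(-1.1676)^2 = 10.2366


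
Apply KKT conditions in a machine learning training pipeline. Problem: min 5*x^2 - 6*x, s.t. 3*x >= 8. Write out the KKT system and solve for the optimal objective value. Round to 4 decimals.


Step 1: Try lambda = 0 (constraint inactive).
x_unc = 6/(2*5) = 0.6
Check: 3*0.6 = 1.8 < 8 -- violated!
Step 2: Constraint must be active: 3*x = 8
x* = 8/3 = 2.6667 (rounded; the exact value 8/3 is used below)
lambda = (2*5*(8/3) - 6)/3 = 6.8889
Step 3: Compute optimal value.
f(x*) = 5*(8/3)^2 - 6*(8/3) = 19.5556


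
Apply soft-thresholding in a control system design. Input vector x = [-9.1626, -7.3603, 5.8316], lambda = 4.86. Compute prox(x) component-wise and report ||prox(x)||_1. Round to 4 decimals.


Soft-thresholding with lambda = 4.86:
prox(-9.1626) = sign(-9.1626)*max(|-9.1626| - 4.86, 0) = -4.3026
prox(-7.3603) = sign(-7.3603)*max(|-7.3603| - 4.86, 0) = -2.5003
prox(5.8316) = sign(5.8316)*max(|5.8316| - 4.86, 0) = 0.9716
prox(x) = [-4.3026, -2.5003, 0.9716]
||prox(x)||_1 = 4.3026 + 2.5003 + 0.9716 = 7.7745


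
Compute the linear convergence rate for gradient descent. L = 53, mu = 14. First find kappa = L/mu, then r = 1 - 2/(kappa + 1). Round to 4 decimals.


Step 1: Compute the condition number.
kappa = L/mu = 53/14 = 3.7857
Step 2: Compute the convergence rate.
r = 1 - 2/(kappa + 1) = 1 - 2*mu/(L + mu) = (L - mu)/(L + mu) = 39/67 = 0.5821


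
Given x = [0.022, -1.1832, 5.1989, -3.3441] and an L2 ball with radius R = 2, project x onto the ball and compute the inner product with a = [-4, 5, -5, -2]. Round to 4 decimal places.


Step 1: Compute ||x|| (intermediates to 6 decimals).
||x|| = sqrt(0.022^2 + (-1.1832)^2 + 5.1989^2 + (-3.3441)^2) = 6.293807
Step 2: Project.
Since ||x|| > R, scale = R/||x|| = 2/6.293807 = 0.317773, proj(x) = scale * x
proj(x) = [0.006991, -0.375989, 1.65207, -1.062665]
Step 3: Dot product.
a^T * proj(x) = -4*0.006991 + 5*(-0.375989) - 5*1.65207 - 2*(-1.062665) = -8.0429


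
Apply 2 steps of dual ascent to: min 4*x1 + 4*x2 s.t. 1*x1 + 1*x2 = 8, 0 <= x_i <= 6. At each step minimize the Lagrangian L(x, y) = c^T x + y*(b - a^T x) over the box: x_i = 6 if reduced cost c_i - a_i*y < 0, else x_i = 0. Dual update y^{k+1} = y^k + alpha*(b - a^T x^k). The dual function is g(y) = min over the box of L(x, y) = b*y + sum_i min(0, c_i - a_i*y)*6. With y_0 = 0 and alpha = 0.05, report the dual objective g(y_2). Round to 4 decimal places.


Dual ascent for LP: min 4*x1 + 4*x2, 1*x1 + 1*x2 = 8, 0 <= x_i <= 6
Step 1: y^k = 0.0, reduced costs: (4.0, 4.0)
  x^k = (0.0, 0.0), subgradient = b - a^T x = 8.0
  y^{k+1} = 0.0 + 0.05*8.0 = 0.4
Step 2: y^k = 0.4, reduced costs: (3.6, 3.6)
  x^k = (0.0, 0.0), subgradient = b - a^T x = 8.0
  y^{k+1} = 0.4 + 0.05*8.0 = 0.8
Dual objective at y_2 = 0.8: reduced costs (3.2, 3.2), box minimizer x = (0.0, 0.0)
g(y_2) = b*y + (c1 - a1*y)*x1 + (c2 - a2*y)*x2 = 8*0.8 + 3.2*0.0 + 3.2*0.0 = 6.4 + 0.0 + 0.0 = 6.4
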